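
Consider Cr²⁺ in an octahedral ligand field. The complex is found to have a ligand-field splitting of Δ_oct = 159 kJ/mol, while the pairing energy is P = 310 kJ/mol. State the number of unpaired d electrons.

Cr²⁺: group 6, so d-count = 6 − 2 = 4.
Here Δ_oct < P (159 < 310), so the high-spin state is favoured.
Filling d⁴ accordingly: t₂g³ eg¹.
Unpaired electrons: 4.

4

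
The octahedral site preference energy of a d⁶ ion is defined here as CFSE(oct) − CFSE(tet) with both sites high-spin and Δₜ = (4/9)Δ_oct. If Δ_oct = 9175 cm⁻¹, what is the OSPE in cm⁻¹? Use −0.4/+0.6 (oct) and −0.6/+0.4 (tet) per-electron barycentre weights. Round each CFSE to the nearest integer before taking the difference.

-1223

In an octahedral site d⁶ (HS) is t₂g⁴ eg², giving CFSE(oct) = -0.4Δ_oct = -3670 cm⁻¹.
Tetrahedral: e³ t₂³, CFSE = 3(−0.6) + 3(+0.4) = -0.6Δₜ = -0.6 × (4/9) × 9175 = -2447 cm⁻¹.
Subtracting, OSPE = -3670 − (-2447) = -1223 cm⁻¹.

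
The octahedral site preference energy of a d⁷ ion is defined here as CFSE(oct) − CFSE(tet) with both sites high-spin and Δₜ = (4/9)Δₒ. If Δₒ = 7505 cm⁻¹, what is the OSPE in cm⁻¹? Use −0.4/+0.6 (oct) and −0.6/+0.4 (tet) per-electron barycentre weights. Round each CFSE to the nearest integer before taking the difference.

Octahedral (high-spin): t₂g⁵ eg², CFSE = 5(−0.4) + 2(+0.6) = -0.8Δₒ = -0.8 × 7505 = -6004 cm⁻¹.
Tetrahedral e⁴ t₂³ gives -1.2Δₜ = -1.2 × (4/9) × 7505 = -4003 cm⁻¹.
OSPE = CFSE(oct) − CFSE(tet) = -6004 − (-4003) = -2001 cm⁻¹.

-2001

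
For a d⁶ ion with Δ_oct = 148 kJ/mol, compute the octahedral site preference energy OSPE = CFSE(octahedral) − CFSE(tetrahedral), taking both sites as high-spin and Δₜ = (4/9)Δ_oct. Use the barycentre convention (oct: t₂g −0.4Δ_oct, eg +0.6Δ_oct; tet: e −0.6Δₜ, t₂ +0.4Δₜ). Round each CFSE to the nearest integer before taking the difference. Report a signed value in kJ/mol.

-20

Octahedral (high-spin): t2g^4 e_g^2, CFSE = 4(−0.4) + 2(+0.6) = -0.4Δ_oct = -0.4 × 148 = -59 kJ/mol.
Tetrahedral: e^3 t2^3, CFSE = 3(−0.6) + 3(+0.4) = -0.6Δₜ = -0.6 × (4/9) × 148 = -39 kJ/mol.
OSPE = -59 − (-39) = -20 kJ/mol.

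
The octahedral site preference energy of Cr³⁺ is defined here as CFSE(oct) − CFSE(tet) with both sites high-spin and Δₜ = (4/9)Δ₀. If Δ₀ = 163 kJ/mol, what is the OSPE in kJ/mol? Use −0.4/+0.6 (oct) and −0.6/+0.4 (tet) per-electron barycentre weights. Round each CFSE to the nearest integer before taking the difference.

-138

Cr is in group 6, so Cr³⁺ is d³ (6 − 3 = 3).
In an octahedral site d³ (HS) is t2g^3 e_g^0, giving CFSE(oct) = -1.2Δ₀ = -196 kJ/mol.
Tetrahedral: e^2 t2^1, CFSE = 2(−0.6) + 1(+0.4) = -0.8Δₜ = -0.8 × (4/9) × 163 = -58 kJ/mol.
OSPE = -196 − (-58) = -138 kJ/mol.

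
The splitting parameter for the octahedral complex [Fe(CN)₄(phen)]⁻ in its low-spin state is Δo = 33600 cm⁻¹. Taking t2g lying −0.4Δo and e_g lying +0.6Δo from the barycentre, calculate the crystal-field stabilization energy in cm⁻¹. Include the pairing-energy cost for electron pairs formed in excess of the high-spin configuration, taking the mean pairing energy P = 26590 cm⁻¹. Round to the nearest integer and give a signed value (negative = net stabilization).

-14020

Ligand charges: 4×(-1) from CN⁻ and 1×(+0) from phen sum to -4; with overall charge -1, Fe is +3.
Fe sits in group 8; removing 3 electrons leaves Fe³⁺ with 8 − 3 = 5 d electrons.
The d⁵ electrons fill as t2g^5 e_g^0.
CFSE(orbital) = 5×(-0.4Δo) + 0×(0.6Δo) = -2.0Δo; with Δo = 33600 cm⁻¹ that is -67200 cm⁻¹.
Pairing penalty: 2 pairs vs 0 in the high-spin reference → 2 extra × P = 53180 cm⁻¹.
Combining: -67200 + 53180 = -14020 cm⁻¹.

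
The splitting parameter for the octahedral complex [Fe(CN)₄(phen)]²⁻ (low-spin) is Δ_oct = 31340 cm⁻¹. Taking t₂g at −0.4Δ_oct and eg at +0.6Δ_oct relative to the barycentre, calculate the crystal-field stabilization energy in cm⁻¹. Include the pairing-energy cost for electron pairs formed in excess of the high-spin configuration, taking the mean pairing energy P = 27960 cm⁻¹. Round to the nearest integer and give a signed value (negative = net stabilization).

Ligand charges: 4×(-1) from CN⁻ and 1×(+0) from phen sum to -4; with overall charge -2, Fe is +2.
Fe²⁺: group 8, so d-count = 8 − 2 = 6.
The d⁶ electrons fill as t₂g⁶ eg⁰.
CFSE(orbital) = 6×(-0.4Δ_oct) + 0×(0.6Δ_oct) = -2.4Δ_oct; with Δ_oct = 31340 cm⁻¹ that is -75216 cm⁻¹.
High-spin d⁶ would be t₂g⁴ eg² with 1 pair; low-spin has 3, so 2 excess pairs cost +2P = +55920 cm⁻¹.
Combining: -75216 + 55920 = -19296 cm⁻¹.

-19296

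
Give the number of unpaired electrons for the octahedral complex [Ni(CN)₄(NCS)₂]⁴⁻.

Ligand charges: 4×(-1) from CN⁻ and 2×(-1) from NCS⁻ sum to -6; with overall charge -4, Ni is +2.
Ni²⁺: group 10, so d-count = 10 − 2 = 8.
Configuration: t2g^6 e_g^2, giving 2 unpaired electrons.

2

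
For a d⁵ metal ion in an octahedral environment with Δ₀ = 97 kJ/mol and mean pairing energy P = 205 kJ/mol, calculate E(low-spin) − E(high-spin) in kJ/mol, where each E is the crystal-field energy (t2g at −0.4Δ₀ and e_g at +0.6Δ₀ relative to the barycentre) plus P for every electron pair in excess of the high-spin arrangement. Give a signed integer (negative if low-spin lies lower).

High-spin d⁵ fills as t2g^3 e_g^2 with CFSE 3(−0.4) + 2(+0.6) = 0.0Δ₀ = 0 kJ/mol.
Low-spin t2g^5 e_g^0 gives -2.0Δ₀ = -194 kJ/mol, but forming 2 extra pairs costs 2P = 410 kJ/mol, so E(LS) = -194 + 410 = 216 kJ/mol.
Thus E(LS) − E(HS) = 216 kJ/mol.

216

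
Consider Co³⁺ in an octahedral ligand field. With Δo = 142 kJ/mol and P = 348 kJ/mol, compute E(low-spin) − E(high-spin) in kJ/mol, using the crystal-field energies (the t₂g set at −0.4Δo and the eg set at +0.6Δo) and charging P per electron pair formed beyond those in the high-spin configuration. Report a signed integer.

Group 9 minus oxidation state +3 gives a d⁶ configuration for Co³⁺.
In the high-spin limit (t₂g⁴ eg²) the orbital term is -0.4Δo = -57 kJ/mol, with no excess pairing.
Low-spin: t₂g⁶ eg⁰, orbital CFSE = -2.4Δo = -341 kJ/mol; plus 2 excess pairs × P = +696 kJ/mol; total 355 kJ/mol.
The difference is 355 − (-57) = 412 kJ/mol, so high-spin lies lower.

412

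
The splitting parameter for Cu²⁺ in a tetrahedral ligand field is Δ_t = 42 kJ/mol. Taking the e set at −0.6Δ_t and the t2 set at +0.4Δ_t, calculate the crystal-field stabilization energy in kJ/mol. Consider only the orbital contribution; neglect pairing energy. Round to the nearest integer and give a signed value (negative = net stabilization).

-17

Cu sits in group 11; removing 2 electrons leaves Cu²⁺ with 11 − 2 = 9 d electrons.
Tetrahedral fields are weak (Δₜ ≈ 4/9 Δₒ), so electrons fill high-spin.
Electron filling gives e^4 t2^5.
The orbital stabilization is -0.4Δ_t = -0.4 × 42 = -17 kJ/mol.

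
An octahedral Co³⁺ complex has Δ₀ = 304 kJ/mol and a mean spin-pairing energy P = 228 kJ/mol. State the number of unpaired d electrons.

Co is in group 9, so Co³⁺ is d⁶ (9 − 3 = 6).
Since Δ₀ = 304 kJ/mol > P = 228 kJ/mol, the complex adopts the low-spin configuration.
Filling d⁶ accordingly: t₂g⁶ eg⁰.
Unpaired electrons: 0.

0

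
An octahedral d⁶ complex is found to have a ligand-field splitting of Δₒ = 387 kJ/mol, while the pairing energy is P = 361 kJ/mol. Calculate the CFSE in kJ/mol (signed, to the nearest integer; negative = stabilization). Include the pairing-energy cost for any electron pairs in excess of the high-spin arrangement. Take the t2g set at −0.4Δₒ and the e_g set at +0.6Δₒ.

-207

Since Δₒ = 387 kJ/mol > P = 361 kJ/mol, the complex adopts the low-spin configuration.
Filling d⁶ accordingly: t2g^6 e_g^0.
Orbital CFSE = -2.4Δₒ = -2.4 × 387 = -929 kJ/mol.
Excess pairs vs high-spin: 3 − 1 = 2; pairing cost = +722 kJ/mol.
Net CFSE = -929 + 722 = -207 kJ/mol.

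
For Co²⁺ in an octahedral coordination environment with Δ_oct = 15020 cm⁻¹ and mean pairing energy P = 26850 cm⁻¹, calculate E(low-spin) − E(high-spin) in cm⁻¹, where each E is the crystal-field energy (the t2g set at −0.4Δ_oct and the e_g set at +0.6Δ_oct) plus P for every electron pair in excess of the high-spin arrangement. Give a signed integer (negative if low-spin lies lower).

Co sits in group 9; removing 2 electrons leaves Co²⁺ with 9 − 2 = 7 d electrons.
High-spin: t2g^5 e_g^2, CFSE = -0.8Δ_oct = -12016 cm⁻¹.
For low-spin the configuration is t2g^6 e_g^1: orbital energy -1.8 × 15020 = -27036 cm⁻¹, and 1 additional pair relative to high-spin adds 26850 cm⁻¹, giving -186 cm⁻¹.
Thus E(LS) − E(HS) = 11830 cm⁻¹.

11830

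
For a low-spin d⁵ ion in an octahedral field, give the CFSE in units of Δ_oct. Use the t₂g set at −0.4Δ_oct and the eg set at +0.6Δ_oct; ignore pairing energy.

-2.0 Δ_oct

Configuration: t₂g⁵ eg⁰.
CFSE = 5(-0.4Δ_oct) + 0(0.6Δ_oct) = -2.0Δ_oct + 0.0Δ_oct = -2.0Δ_oct.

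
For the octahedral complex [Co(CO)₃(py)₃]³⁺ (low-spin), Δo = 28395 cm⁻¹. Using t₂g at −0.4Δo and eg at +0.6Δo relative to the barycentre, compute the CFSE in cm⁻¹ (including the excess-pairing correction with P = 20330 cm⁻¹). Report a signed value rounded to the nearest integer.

Ligand charges: 3×(+0) from CO and 3×(+0) from py sum to +0; with overall charge +3, Co is +3.
Group 9 minus oxidation state +3 gives a d⁶ configuration for Co³⁺.
Electron filling gives t₂g⁶ eg⁰.
The orbital stabilization is -2.4Δo = -2.4 × 28395 = -68148 cm⁻¹.
Pairing penalty: 3 pairs vs 1 in the high-spin reference → 2 extra × P = 40660 cm⁻¹.
Overall CFSE = -68148 + 40660 = -27488 cm⁻¹.

-27488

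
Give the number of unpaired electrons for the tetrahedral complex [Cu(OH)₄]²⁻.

1

Each OH⁻ contributes -1; 4 × (-1) = -4. With overall charge -2, Cu is in the +2 oxidation state.
Group 11 minus oxidation state +2 gives a d⁹ configuration for Cu²⁺.
Tetrahedral fields are weak (Δₜ ≈ 4/9 Δₒ), so electrons fill high-spin.
Configuration: e⁴ t₂⁵, giving 1 unpaired electron.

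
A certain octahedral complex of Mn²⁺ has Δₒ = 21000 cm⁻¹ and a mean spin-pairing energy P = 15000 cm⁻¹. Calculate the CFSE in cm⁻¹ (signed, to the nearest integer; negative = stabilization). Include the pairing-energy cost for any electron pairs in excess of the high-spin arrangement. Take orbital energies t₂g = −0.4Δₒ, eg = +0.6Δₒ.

-12000

Mn²⁺: group 7, so d-count = 7 − 2 = 5.
Since Δₒ = 21000 cm⁻¹ > P = 15000 cm⁻¹, the complex adopts the low-spin configuration.
That gives t₂g⁵ eg⁰.
Orbital CFSE = -2.0Δₒ = -2.0 × 21000 = -42000 cm⁻¹.
Excess pairs vs high-spin: 2 − 0 = 2; pairing cost = +30000 cm⁻¹.
Net CFSE = -42000 + 30000 = -12000 cm⁻¹.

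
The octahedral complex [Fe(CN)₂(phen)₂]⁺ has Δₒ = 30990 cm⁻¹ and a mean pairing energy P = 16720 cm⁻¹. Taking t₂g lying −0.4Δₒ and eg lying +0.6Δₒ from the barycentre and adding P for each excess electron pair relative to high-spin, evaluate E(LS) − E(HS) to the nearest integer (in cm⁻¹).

Ligand charges: 2×(-1) from CN⁻ and 2×(+0) from phen sum to -2; with overall charge +1, Fe is +3.
Group 8 minus oxidation state +3 gives a d⁵ configuration for Fe³⁺.
High-spin: t₂g³ eg², CFSE = 0.0Δₒ = 0 cm⁻¹.
For low-spin the configuration is t₂g⁵ eg⁰: orbital energy -2.0 × 30990 = -61980 cm⁻¹, and 2 additional pairs relative to high-spin add 33440 cm⁻¹, giving -28540 cm⁻¹.
E(LS) − E(HS) = -28540 − (0) = -28540 cm⁻¹.

-28540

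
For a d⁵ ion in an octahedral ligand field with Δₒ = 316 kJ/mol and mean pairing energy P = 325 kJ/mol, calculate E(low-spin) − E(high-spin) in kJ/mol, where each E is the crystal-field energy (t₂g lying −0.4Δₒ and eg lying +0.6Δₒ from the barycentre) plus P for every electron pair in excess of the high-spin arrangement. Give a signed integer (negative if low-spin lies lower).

18

High-spin d⁵ fills as t₂g³ eg² with CFSE 3(−0.4) + 2(+0.6) = 0.0Δₒ = 0 kJ/mol.
Low-spin t₂g⁵ eg⁰ gives -2.0Δₒ = -632 kJ/mol, but forming 2 extra pairs costs 2P = 650 kJ/mol, so E(LS) = -632 + 650 = 18 kJ/mol.
E(LS) − E(HS) = 18 − (0) = 18 kJ/mol.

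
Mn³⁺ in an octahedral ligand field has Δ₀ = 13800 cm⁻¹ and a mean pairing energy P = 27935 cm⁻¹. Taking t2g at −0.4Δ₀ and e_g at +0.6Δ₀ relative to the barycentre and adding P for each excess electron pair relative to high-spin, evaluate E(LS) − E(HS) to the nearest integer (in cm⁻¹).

Group 7 minus oxidation state +3 gives a d⁴ configuration for Mn³⁺.
High-spin d⁴ fills as t2g^3 e_g^1 with CFSE 3(−0.4) + 1(+0.6) = -0.6Δ₀ = -8280 cm⁻¹.
For low-spin the configuration is t2g^4 e_g^0: orbital energy -1.6 × 13800 = -22080 cm⁻¹, and 1 additional pair relative to high-spin adds 27935 cm⁻¹, giving 5855 cm⁻¹.
The difference is 5855 − (-8280) = 14135 cm⁻¹, so high-spin lies lower.

14135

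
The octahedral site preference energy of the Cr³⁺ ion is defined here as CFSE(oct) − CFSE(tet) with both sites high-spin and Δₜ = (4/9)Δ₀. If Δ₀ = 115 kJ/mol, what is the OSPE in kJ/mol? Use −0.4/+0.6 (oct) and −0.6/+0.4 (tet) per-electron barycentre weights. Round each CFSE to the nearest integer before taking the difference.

Cr sits in group 6; removing 3 electrons leaves Cr³⁺ with 6 − 3 = 3 d electrons.
Octahedral high-spin t2g^3 e_g^0: CFSE = -1.2 × 115 = -138 kJ/mol.
Tetrahedral: e^2 t2^1, CFSE = 2(−0.6) + 1(+0.4) = -0.8Δₜ = -0.8 × (4/9) × 115 = -41 kJ/mol.
OSPE = CFSE(oct) − CFSE(tet) = -138 − (-41) = -97 kJ/mol.

-97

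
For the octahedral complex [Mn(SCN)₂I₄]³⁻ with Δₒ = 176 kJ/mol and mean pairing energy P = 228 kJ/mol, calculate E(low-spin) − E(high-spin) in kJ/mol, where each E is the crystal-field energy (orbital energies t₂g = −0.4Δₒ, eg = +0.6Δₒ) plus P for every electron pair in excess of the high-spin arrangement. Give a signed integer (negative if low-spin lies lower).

Ligand charges: 2×(-1) from SCN⁻ and 4×(-1) from I⁻ sum to -6; with overall charge -3, Mn is +3.
Mn³⁺: group 7, so d-count = 7 − 3 = 4.
High-spin: t₂g³ eg¹, CFSE = -0.6Δₒ = -106 kJ/mol.
Low-spin: t₂g⁴ eg⁰, orbital CFSE = -1.6Δₒ = -282 kJ/mol; plus 1 excess pair × P = +228 kJ/mol; total -54 kJ/mol.
E(LS) − E(HS) = -54 − (-106) = 52 kJ/mol.

52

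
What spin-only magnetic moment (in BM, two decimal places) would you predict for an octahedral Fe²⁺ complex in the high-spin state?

Fe²⁺: group 8, so d-count = 8 − 2 = 6.
Configuration: t₂g⁴ eg² → 4 unpaired electrons.
μ(spin-only) = √[4(4+2)] = √24 ≈ 4.90 BM.

4.90 BM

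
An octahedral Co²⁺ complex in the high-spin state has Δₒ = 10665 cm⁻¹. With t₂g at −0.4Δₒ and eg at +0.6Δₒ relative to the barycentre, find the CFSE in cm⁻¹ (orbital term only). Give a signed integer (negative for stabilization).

-8532

Group 9 minus oxidation state +2 gives a d⁷ configuration for Co²⁺.
Configuration: t₂g⁵ eg².
CFSE(orbital) = 5×(-0.4Δₒ) + 2×(0.6Δₒ) = -0.8Δₒ; with Δₒ = 10665 cm⁻¹ that is -8532 cm⁻¹.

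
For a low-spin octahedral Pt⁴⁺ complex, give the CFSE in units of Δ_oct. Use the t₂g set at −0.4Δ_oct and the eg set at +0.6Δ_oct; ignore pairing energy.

-2.4 Δ_oct

Pt⁴⁺: group 10, so d-count = 10 − 4 = 6.
Configuration: t₂g⁶ eg⁰.
CFSE = 6(-0.4Δ_oct) + 0(0.6Δ_oct) = -2.4Δ_oct + 0.0Δ_oct = -2.4Δ_oct.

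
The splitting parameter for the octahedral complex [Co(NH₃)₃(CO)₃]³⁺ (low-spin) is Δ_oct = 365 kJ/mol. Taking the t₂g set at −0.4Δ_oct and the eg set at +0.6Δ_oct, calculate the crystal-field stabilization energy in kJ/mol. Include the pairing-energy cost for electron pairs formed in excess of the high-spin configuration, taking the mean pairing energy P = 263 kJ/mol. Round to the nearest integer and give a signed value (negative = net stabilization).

-350

Ligand charges: 3×(+0) from NH₃ and 3×(+0) from CO sum to +0; with overall charge +3, Co is +3.
Group 9 minus oxidation state +3 gives a d⁶ configuration for Co³⁺.
Electron filling gives t₂g⁶ eg⁰.
Orbital CFSE = 6(-0.4) + 0(0.6) = -2.4Δ_oct = -2.4 × 365 = -876 kJ/mol.
Relative to high-spin t₂g⁴ eg² (1 paired), the low-spin configuration has 2 additional pairs, contributing +2 × 263 = +526 kJ/mol.
Overall CFSE = -876 + 526 = -350 kJ/mol.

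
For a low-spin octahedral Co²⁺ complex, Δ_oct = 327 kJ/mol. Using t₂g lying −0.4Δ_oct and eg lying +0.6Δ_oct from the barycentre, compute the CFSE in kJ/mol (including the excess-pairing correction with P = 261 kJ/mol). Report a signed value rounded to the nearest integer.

-328

Group 9 minus oxidation state +2 gives a d⁷ configuration for Co²⁺.
Electron filling gives t₂g⁶ eg¹.
The orbital stabilization is -1.8Δ_oct = -1.8 × 327 = -589 kJ/mol.
Relative to high-spin t₂g⁵ eg² (2 paired), the low-spin configuration has 1 additional pair, contributing +1 × 261 = +261 kJ/mol.
Combining: -589 + 261 = -328 kJ/mol.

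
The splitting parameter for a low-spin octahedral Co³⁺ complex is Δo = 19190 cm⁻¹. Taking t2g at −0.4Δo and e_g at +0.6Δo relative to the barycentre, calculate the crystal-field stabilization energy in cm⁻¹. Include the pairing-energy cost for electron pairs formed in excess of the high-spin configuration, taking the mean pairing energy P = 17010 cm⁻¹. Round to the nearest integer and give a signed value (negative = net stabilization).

Co is in group 9, so Co³⁺ is d⁶ (9 − 3 = 6).
The d⁶ electrons fill as t2g^6 e_g^0.
Orbital CFSE = 6(-0.4) + 0(0.6) = -2.4Δo = -2.4 × 19190 = -46056 cm⁻¹.
Pairing penalty: 3 pairs vs 1 in the high-spin reference → 2 extra × P = 34020 cm⁻¹.
Overall CFSE = -46056 + 34020 = -12036 cm⁻¹.

-12036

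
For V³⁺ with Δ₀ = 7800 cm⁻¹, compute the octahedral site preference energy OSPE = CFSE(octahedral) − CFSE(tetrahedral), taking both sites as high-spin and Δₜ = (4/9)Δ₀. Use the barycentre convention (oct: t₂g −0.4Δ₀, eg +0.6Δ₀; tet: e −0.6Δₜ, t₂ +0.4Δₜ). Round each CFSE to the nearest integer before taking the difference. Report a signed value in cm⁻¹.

V³⁺: group 5, so d-count = 5 − 3 = 2.
Octahedral high-spin t₂g² eg⁰: CFSE = -0.8 × 7800 = -6240 cm⁻¹.
Tetrahedral: e² t₂⁰, CFSE = 2(−0.6) + 0(+0.4) = -1.2Δₜ = -1.2 × (4/9) × 7800 = -4160 cm⁻¹.
OSPE = -6240 − (-4160) = -2080 cm⁻¹.

-2080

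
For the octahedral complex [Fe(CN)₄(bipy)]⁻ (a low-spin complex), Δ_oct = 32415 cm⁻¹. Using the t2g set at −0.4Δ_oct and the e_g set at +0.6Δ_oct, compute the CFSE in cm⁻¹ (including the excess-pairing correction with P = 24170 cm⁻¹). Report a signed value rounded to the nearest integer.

-16490

Ligand charges: 4×(-1) from CN⁻ and 1×(+0) from bipy sum to -4; with overall charge -1, Fe is +3.
Group 8 minus oxidation state +3 gives a d⁵ configuration for Fe³⁺.
Electron filling gives t2g^5 e_g^0.
The orbital stabilization is -2.0Δ_oct = -2.0 × 32415 = -64830 cm⁻¹.
High-spin d⁵ would be t2g^3 e_g^2 with 0 pairs; low-spin has 2, so 2 excess pairs cost +2P = +48340 cm⁻¹.
Overall CFSE = -64830 + 48340 = -16490 cm⁻¹.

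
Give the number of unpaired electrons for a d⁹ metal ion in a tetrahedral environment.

1

Tetrahedral fields are weak (Δₜ ≈ 4/9 Δₒ), so electrons fill high-spin.
Configuration: e^4 t2^5, giving 1 unpaired electron.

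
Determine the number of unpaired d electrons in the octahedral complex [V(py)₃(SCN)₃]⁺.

Ligand charges: 3×(+0) from py and 3×(-1) from SCN⁻ sum to -3; with overall charge +1, V is +4.
Group 5 minus oxidation state +4 gives a d¹ configuration for V⁴⁺.
Configuration: t₂g¹ eg⁰, giving 1 unpaired electron.

1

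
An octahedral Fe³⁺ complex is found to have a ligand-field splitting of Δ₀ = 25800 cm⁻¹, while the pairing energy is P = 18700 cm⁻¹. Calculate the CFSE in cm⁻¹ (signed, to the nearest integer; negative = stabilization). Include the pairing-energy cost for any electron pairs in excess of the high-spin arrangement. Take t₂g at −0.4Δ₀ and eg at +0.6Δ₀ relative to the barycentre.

-14200

Fe³⁺: group 8, so d-count = 8 − 3 = 5.
With Δ₀ > P the complex is low-spin.
Filling d⁵ accordingly: t₂g⁵ eg⁰.
Orbital CFSE = -2.0Δ₀ = -2.0 × 25800 = -51600 cm⁻¹.
Excess pairs vs high-spin: 2 − 0 = 2; pairing cost = +37400 cm⁻¹.
Net CFSE = -51600 + 37400 = -14200 cm⁻¹.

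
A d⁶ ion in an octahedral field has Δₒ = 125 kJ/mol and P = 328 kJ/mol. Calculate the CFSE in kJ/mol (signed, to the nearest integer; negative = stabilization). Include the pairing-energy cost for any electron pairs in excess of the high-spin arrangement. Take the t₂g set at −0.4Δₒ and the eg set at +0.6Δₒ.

-50

Δₒ < P, so pairing is avoided: the ground state is high-spin.
That gives t₂g⁴ eg².
Orbital CFSE = -0.4Δₒ = -0.4 × 125 = -50 kJ/mol.
High-spin has no excess pairs, so no pairing correction applies.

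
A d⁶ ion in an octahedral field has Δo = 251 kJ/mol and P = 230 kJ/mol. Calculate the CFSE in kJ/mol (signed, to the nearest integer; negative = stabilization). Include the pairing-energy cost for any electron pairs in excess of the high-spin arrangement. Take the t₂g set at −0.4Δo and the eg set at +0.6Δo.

Since Δo = 251 kJ/mol > P = 230 kJ/mol, the complex adopts the low-spin configuration.
Filling d⁶ accordingly: t₂g⁶ eg⁰.
Orbital CFSE = -2.4Δo = -2.4 × 251 = -602 kJ/mol.
Excess pairs vs high-spin: 3 − 1 = 2; pairing cost = +460 kJ/mol.
Net CFSE = -602 + 460 = -142 kJ/mol.

-142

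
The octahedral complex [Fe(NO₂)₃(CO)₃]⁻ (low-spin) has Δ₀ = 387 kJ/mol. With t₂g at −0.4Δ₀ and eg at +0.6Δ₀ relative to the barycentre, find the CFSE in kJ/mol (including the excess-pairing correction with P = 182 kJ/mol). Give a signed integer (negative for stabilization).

Ligand charges: 3×(-1) from NO₂⁻ and 3×(+0) from CO sum to -3; with overall charge -1, Fe is +2.
Group 8 minus oxidation state +2 gives a d⁶ configuration for Fe²⁺.
Configuration: t₂g⁶ eg⁰.
CFSE(orbital) = 6×(-0.4Δ₀) + 0×(0.6Δ₀) = -2.4Δ₀; with Δ₀ = 387 kJ/mol that is -929 kJ/mol.
Pairing penalty: 3 pairs vs 1 in the high-spin reference → 2 extra × P = 364 kJ/mol.
Combining: -929 + 364 = -565 kJ/mol.

-565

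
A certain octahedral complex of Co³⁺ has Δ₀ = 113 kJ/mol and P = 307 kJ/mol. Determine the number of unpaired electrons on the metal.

4

Co sits in group 9; removing 3 electrons leaves Co³⁺ with 9 − 3 = 6 d electrons.
Here Δ₀ < P (113 < 307), so the high-spin state is favoured.
Filling d⁶ accordingly: t₂g⁴ eg².
Unpaired electrons: 4.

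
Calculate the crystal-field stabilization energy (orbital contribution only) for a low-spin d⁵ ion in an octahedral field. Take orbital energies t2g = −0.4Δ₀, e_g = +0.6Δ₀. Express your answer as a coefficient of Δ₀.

Configuration: t2g^5 e_g^0.
CFSE = 5(-0.4Δ₀) + 0(0.6Δ₀) = -2.0Δ₀ + 0.0Δ₀ = -2.0Δ₀.

-2.0 Δ₀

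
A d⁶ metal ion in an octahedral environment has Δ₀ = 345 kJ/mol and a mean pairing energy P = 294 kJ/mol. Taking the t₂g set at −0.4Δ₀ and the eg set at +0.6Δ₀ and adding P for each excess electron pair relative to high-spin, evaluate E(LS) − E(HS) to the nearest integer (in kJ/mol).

-102

High-spin: t₂g⁴ eg², CFSE = -0.4Δ₀ = -138 kJ/mol.
Low-spin t₂g⁶ eg⁰ gives -2.4Δ₀ = -828 kJ/mol, but forming 2 extra pairs costs 2P = 588 kJ/mol, so E(LS) = -828 + 588 = -240 kJ/mol.
E(LS) − E(HS) = -240 − (-138) = -102 kJ/mol.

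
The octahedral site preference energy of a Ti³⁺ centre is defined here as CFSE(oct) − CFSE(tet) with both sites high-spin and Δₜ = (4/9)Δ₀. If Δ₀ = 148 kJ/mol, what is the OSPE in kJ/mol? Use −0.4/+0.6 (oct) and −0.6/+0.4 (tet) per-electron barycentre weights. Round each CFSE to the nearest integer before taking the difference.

Ti³⁺: group 4, so d-count = 4 − 3 = 1.
Octahedral (high-spin): t₂g¹ eg⁰, CFSE = 1(−0.4) + 0(+0.6) = -0.4Δ₀ = -0.4 × 148 = -59 kJ/mol.
Tetrahedral: e¹ t₂⁰, CFSE = 1(−0.6) + 0(+0.4) = -0.6Δₜ = -0.6 × (4/9) × 148 = -39 kJ/mol.
Subtracting, OSPE = -59 − (-39) = -20 kJ/mol.

-20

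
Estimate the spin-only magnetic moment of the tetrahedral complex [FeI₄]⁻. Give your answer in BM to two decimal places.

Each I⁻ contributes -1; 4 × (-1) = -4. With overall charge -1, Fe is in the +3 oxidation state.
Fe sits in group 8; removing 3 electrons leaves Fe³⁺ with 8 − 3 = 5 d electrons.
With tetrahedral geometry the complex is necessarily high-spin.
Configuration: e² t₂³ → 5 unpaired electrons.
μ(spin-only) = √[5(5+2)] = √35 ≈ 5.92 BM.

5.92 BM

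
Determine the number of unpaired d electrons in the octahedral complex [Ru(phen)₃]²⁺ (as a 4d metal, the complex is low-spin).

phen is neutral, so the +2 overall charge sits on Ru: oxidation state +2.
Ru²⁺: group 8, so d-count = 8 − 2 = 6.
Configuration: t2g^6 e_g^0, giving 0 unpaired electrons.

0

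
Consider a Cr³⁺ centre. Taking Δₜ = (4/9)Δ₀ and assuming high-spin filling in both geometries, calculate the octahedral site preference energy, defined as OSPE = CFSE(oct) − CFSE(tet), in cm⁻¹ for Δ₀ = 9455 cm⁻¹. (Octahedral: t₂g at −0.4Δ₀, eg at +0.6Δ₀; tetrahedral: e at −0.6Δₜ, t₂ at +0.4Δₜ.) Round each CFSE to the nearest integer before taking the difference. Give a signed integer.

-7984

Cr is in group 6, so Cr³⁺ is d³ (6 − 3 = 3).
Octahedral high-spin t₂g³ eg⁰: CFSE = -1.2 × 9455 = -11346 cm⁻¹.
In a tetrahedral site the filling is e² t₂¹: CFSE(tet) = -0.8Δₜ = -0.8 × (4/9)(9455) = -3362 cm⁻¹.
OSPE = CFSE(oct) − CFSE(tet) = -11346 − (-3362) = -7984 cm⁻¹.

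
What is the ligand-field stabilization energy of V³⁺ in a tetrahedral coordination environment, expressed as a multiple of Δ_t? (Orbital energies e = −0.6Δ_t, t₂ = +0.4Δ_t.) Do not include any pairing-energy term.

-1.2 Δ_t

V is in group 5, so V³⁺ is d² (5 − 3 = 2).
Tetrahedral splitting is small, so the complex is high-spin.
Configuration: e² t₂⁰.
CFSE = 2(-0.6Δ_t) + 0(0.4Δ_t) = -1.2Δ_t + 0.0Δ_t = -1.2Δ_t.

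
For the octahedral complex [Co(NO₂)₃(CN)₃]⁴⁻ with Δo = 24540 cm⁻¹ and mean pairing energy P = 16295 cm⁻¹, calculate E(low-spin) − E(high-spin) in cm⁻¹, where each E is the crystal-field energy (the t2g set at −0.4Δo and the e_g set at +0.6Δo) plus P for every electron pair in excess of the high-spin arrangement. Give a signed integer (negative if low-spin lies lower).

Ligand charges: 3×(-1) from NO₂⁻ and 3×(-1) from CN⁻ sum to -6; with overall charge -4, Co is +2.
Co sits in group 9; removing 2 electrons leaves Co²⁺ with 9 − 2 = 7 d electrons.
High-spin d⁷ fills as t2g^5 e_g^2 with CFSE 5(−0.4) + 2(+0.6) = -0.8Δo = -19632 cm⁻¹.
Low-spin t2g^6 e_g^1 gives -1.8Δo = -44172 cm⁻¹, but forming 1 extra pair costs 1P = 16295 cm⁻¹, so E(LS) = -44172 + 16295 = -27877 cm⁻¹.
E(LS) − E(HS) = -27877 − (-19632) = -8245 cm⁻¹.

-8245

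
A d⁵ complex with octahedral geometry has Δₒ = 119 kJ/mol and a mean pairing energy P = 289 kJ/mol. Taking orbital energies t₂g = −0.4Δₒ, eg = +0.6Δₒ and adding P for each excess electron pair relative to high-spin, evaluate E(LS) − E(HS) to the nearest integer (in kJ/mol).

340

In the high-spin limit (t₂g³ eg²) the orbital term is 0.0Δₒ = 0 kJ/mol, with no excess pairing.
Low-spin t₂g⁵ eg⁰ gives -2.0Δₒ = -238 kJ/mol, but forming 2 extra pairs costs 2P = 578 kJ/mol, so E(LS) = -238 + 578 = 340 kJ/mol.
E(LS) − E(HS) = 340 − (0) = 340 kJ/mol.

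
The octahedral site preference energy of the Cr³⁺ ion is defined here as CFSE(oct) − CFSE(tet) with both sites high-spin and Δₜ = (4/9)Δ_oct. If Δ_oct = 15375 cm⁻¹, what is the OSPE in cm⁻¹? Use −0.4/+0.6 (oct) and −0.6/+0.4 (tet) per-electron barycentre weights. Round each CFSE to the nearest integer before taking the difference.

Cr³⁺: group 6, so d-count = 6 − 3 = 3.
Octahedral (high-spin): t₂g³ eg⁰, CFSE = 3(−0.4) + 0(+0.6) = -1.2Δ_oct = -1.2 × 15375 = -18450 cm⁻¹.
Tetrahedral e² t₂¹ gives -0.8Δₜ = -0.8 × (4/9) × 15375 = -5467 cm⁻¹.
OSPE = CFSE(oct) − CFSE(tet) = -18450 − (-5467) = -12983 cm⁻¹.

-12983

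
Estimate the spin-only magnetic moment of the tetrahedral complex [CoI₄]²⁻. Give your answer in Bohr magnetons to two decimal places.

3.87 Bohr magnetons

Each I⁻ contributes -1; 4 × (-1) = -4. With overall charge -2, Co is in the +2 oxidation state.
Co is in group 9, so Co²⁺ is d⁷ (9 − 2 = 7).
Tetrahedral fields are weak (Δₜ ≈ 4/9 Δₒ), so electrons fill high-spin.
Configuration: e⁴ t₂³ → 3 unpaired electrons.
μ(spin-only) = √[3(3+2)] = √15 ≈ 3.87 Bohr magnetons.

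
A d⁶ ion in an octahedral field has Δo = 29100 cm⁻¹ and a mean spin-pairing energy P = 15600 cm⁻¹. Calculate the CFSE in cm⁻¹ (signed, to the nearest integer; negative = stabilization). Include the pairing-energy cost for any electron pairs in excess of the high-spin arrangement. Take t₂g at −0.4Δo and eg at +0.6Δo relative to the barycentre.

Δo > P, so pairing is preferred: the ground state is low-spin.
Filling d⁶ accordingly: t₂g⁶ eg⁰.
Orbital CFSE = -2.4Δo = -2.4 × 29100 = -69840 cm⁻¹.
Excess pairs vs high-spin: 3 − 1 = 2; pairing cost = +31200 cm⁻¹.
Net CFSE = -69840 + 31200 = -38640 cm⁻¹.

-38640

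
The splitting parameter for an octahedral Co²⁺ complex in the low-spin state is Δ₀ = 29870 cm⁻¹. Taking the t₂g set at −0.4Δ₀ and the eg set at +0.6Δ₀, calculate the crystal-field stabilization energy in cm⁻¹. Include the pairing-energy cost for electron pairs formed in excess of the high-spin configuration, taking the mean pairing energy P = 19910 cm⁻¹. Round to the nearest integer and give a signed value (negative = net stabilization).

Group 9 minus oxidation state +2 gives a d⁷ configuration for Co²⁺.
Electron filling gives t₂g⁶ eg¹.
Orbital CFSE = 6(-0.4) + 1(0.6) = -1.8Δ₀ = -1.8 × 29870 = -53766 cm⁻¹.
Pairing penalty: 3 pairs vs 2 in the high-spin reference → 1 extra × P = 19910 cm⁻¹.
Net CFSE = -53766 + 19910 = -33856 cm⁻¹.

-33856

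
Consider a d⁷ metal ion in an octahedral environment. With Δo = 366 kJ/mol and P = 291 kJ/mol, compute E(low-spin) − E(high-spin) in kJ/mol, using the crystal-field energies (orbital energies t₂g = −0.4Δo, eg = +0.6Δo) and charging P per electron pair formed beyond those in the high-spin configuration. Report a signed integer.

-75

High-spin: t₂g⁵ eg², CFSE = -0.8Δo = -293 kJ/mol.
For low-spin the configuration is t₂g⁶ eg¹: orbital energy -1.8 × 366 = -659 kJ/mol, and 1 additional pair relative to high-spin adds 291 kJ/mol, giving -368 kJ/mol.
The difference is -368 − (-293) = -75 kJ/mol, so low-spin lies lower.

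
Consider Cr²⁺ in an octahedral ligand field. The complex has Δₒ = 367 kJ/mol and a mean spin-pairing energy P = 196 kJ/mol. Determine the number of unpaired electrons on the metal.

Group 6 minus oxidation state +2 gives a d⁴ configuration for Cr²⁺.
With Δₒ > P the complex is low-spin.
That gives t2g^4 e_g^0.
Unpaired electrons: 2.

2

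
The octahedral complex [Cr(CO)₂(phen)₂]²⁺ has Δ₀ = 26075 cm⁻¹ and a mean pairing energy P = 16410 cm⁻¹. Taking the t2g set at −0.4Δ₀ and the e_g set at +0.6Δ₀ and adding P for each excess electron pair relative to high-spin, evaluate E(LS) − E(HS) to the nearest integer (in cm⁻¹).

Ligand charges: 2×(+0) from CO and 2×(+0) from phen sum to +0; with overall charge +2, Cr is +2.
Cr is in group 6, so Cr²⁺ is d⁴ (6 − 2 = 4).
High-spin d⁴ fills as t2g^3 e_g^1 with CFSE 3(−0.4) + 1(+0.6) = -0.6Δ₀ = -15645 cm⁻¹.
For low-spin the configuration is t2g^4 e_g^0: orbital energy -1.6 × 26075 = -41720 cm⁻¹, and 1 additional pair relative to high-spin adds 16410 cm⁻¹, giving -25310 cm⁻¹.
E(LS) − E(HS) = -25310 − (-15645) = -9665 cm⁻¹.

-9665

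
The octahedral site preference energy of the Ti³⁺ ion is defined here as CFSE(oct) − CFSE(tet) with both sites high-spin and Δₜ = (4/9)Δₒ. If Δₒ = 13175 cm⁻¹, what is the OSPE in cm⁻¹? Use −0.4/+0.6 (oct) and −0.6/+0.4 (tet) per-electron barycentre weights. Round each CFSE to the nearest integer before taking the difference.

Group 4 minus oxidation state +3 gives a d¹ configuration for Ti³⁺.
Octahedral (high-spin): t₂g¹ eg⁰, CFSE = 1(−0.4) + 0(+0.6) = -0.4Δₒ = -0.4 × 13175 = -5270 cm⁻¹.
Tetrahedral e¹ t₂⁰ gives -0.6Δₜ = -0.6 × (4/9) × 13175 = -3513 cm⁻¹.
OSPE = CFSE(oct) − CFSE(tet) = -5270 − (-3513) = -1757 cm⁻¹.

-1757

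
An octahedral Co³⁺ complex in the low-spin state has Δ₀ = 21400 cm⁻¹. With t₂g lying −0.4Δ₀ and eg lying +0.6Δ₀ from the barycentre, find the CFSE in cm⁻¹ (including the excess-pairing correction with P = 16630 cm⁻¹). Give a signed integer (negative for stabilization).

-18100

Co sits in group 9; removing 3 electrons leaves Co³⁺ with 9 − 3 = 6 d electrons.
Electron filling gives t₂g⁶ eg⁰.
CFSE(orbital) = 6×(-0.4Δ₀) + 0×(0.6Δ₀) = -2.4Δ₀; with Δ₀ = 21400 cm⁻¹ that is -51360 cm⁻¹.
High-spin d⁶ would be t₂g⁴ eg² with 1 pair; low-spin has 3, so 2 excess pairs cost +2P = +33260 cm⁻¹.
Net CFSE = -51360 + 33260 = -18100 cm⁻¹.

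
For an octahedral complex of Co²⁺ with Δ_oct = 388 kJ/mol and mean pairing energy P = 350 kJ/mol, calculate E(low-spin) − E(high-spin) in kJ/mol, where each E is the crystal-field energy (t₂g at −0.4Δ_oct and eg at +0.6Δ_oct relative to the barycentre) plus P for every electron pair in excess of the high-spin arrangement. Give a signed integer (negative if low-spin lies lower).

-38

Group 9 minus oxidation state +2 gives a d⁷ configuration for Co²⁺.
High-spin d⁷ fills as t₂g⁵ eg² with CFSE 5(−0.4) + 2(+0.6) = -0.8Δ_oct = -310 kJ/mol.
Low-spin: t₂g⁶ eg¹, orbital CFSE = -1.8Δ_oct = -698 kJ/mol; plus 1 excess pair × P = +350 kJ/mol; total -348 kJ/mol.
E(LS) − E(HS) = -348 − (-310) = -38 kJ/mol.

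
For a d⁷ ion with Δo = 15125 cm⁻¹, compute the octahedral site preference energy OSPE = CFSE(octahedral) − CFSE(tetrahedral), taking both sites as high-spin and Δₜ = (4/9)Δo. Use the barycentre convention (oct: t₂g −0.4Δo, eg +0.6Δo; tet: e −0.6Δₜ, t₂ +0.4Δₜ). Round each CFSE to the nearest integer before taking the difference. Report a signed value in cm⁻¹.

In an octahedral site d⁷ (HS) is t2g^5 e_g^2, giving CFSE(oct) = -0.8Δo = -12100 cm⁻¹.
Tetrahedral: e^4 t2^3, CFSE = 4(−0.6) + 3(+0.4) = -1.2Δₜ = -1.2 × (4/9) × 15125 = -8067 cm⁻¹.
OSPE = -12100 − (-8067) = -4033 cm⁻¹.

-4033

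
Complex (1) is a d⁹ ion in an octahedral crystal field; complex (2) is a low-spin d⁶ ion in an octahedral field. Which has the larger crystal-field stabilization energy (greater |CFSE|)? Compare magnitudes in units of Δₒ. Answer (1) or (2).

(1): t2g^6 e_g^3, CFSE = -0.6Δₒ.
(2): t₂g⁶ eg⁰, CFSE = -2.4Δₒ.
So (2) has the larger |CFSE|.

(2)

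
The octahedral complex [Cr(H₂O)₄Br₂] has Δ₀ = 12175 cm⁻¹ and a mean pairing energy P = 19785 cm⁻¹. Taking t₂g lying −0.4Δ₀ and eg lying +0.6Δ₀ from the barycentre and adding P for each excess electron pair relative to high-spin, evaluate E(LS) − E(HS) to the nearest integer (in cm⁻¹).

Ligand charges: 4×(+0) from H₂O and 2×(-1) from Br⁻ sum to -2; with overall charge +0, Cr is +2.
Cr sits in group 6; removing 2 electrons leaves Cr²⁺ with 6 − 2 = 4 d electrons.
High-spin: t₂g³ eg¹, CFSE = -0.6Δ₀ = -7305 cm⁻¹.
Low-spin: t₂g⁴ eg⁰, orbital CFSE = -1.6Δ₀ = -19480 cm⁻¹; plus 1 excess pair × P = +19785 cm⁻¹; total 305 cm⁻¹.
Thus E(LS) − E(HS) = 7610 cm⁻¹.

7610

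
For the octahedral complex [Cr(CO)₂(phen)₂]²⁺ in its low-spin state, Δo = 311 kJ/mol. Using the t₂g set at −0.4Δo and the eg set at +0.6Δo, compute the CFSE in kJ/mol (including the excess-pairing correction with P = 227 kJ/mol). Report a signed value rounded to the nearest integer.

Ligand charges: 2×(+0) from CO and 2×(+0) from phen sum to +0; with overall charge +2, Cr is +2.
Cr sits in group 6; removing 2 electrons leaves Cr²⁺ with 6 − 2 = 4 d electrons.
Configuration: t₂g⁴ eg⁰.
CFSE(orbital) = 4×(-0.4Δo) + 0×(0.6Δo) = -1.6Δo; with Δo = 311 kJ/mol that is -498 kJ/mol.
Relative to high-spin t₂g³ eg¹ (0 paired), the low-spin configuration has 1 additional pair, contributing +1 × 227 = +227 kJ/mol.
Combining: -498 + 227 = -271 kJ/mol.

-271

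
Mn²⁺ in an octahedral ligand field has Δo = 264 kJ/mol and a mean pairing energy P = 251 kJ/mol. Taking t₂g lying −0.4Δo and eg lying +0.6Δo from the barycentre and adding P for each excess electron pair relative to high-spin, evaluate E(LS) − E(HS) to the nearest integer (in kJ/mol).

Mn²⁺: group 7, so d-count = 7 − 2 = 5.
High-spin d⁵ fills as t₂g³ eg² with CFSE 3(−0.4) + 2(+0.6) = 0.0Δo = 0 kJ/mol.
For low-spin the configuration is t₂g⁵ eg⁰: orbital energy -2.0 × 264 = -528 kJ/mol, and 2 additional pairs relative to high-spin add 502 kJ/mol, giving -26 kJ/mol.
The difference is -26 − (0) = -26 kJ/mol, so low-spin lies lower.

-26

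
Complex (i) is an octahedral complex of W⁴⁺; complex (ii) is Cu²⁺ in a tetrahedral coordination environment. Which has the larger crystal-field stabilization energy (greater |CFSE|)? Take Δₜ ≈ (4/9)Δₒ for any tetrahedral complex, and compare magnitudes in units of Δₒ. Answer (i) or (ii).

(i)

(i): W⁴⁺: group 6, so d-count = 6 − 4 = 2; For octahedral d² the high- and low-spin configurations coincide; t2g^2 e_g^0, CFSE = -0.8Δₒ.
(ii): Cu²⁺: group 11, so d-count = 11 − 2 = 9; With tetrahedral geometry the complex is necessarily high-spin; e⁴ t₂⁵, CFSE = -0.4Δₜ ≈ -0.18Δₒ.
So (i) has the larger |CFSE|.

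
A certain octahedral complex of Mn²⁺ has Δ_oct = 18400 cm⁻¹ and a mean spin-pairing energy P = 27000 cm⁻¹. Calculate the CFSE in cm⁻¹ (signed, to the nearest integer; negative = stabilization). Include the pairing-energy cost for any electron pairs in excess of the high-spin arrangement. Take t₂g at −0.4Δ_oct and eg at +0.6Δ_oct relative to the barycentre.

Mn is in group 7, so Mn²⁺ is d⁵ (7 − 2 = 5).
With Δ_oct < P the complex is high-spin.
Filling d⁵ accordingly: t₂g³ eg².
Orbital CFSE = 0.0Δ_oct = 0.0 × 18400 = 0 cm⁻¹.
High-spin has no excess pairs, so no pairing correction applies.

0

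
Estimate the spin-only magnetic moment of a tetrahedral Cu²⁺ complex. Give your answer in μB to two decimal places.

1.73 μB

Group 11 minus oxidation state +2 gives a d⁹ configuration for Cu²⁺.
With tetrahedral geometry the complex is necessarily high-spin.
Configuration: e⁴ t₂⁵ → 1 unpaired electron.
μ(spin-only) = √[1(1+2)] = √3 ≈ 1.73 μB.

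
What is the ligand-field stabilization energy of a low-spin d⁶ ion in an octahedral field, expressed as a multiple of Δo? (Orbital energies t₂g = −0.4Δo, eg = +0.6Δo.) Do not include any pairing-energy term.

Configuration: t₂g⁶ eg⁰.
CFSE = 6(-0.4Δo) + 0(0.6Δo) = -2.4Δo + 0.0Δo = -2.4Δo.

-2.4 Δo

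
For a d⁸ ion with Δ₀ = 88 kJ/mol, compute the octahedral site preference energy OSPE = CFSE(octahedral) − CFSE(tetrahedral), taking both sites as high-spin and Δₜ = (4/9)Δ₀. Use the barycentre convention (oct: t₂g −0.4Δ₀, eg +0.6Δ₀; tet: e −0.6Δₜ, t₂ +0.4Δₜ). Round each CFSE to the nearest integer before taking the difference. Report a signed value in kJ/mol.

-75

Octahedral high-spin t2g^6 e_g^2: CFSE = -1.2 × 88 = -106 kJ/mol.
In a tetrahedral site the filling is e^4 t2^4: CFSE(tet) = -0.8Δₜ = -0.8 × (4/9)(88) = -31 kJ/mol.
Subtracting, OSPE = -106 − (-31) = -75 kJ/mol.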